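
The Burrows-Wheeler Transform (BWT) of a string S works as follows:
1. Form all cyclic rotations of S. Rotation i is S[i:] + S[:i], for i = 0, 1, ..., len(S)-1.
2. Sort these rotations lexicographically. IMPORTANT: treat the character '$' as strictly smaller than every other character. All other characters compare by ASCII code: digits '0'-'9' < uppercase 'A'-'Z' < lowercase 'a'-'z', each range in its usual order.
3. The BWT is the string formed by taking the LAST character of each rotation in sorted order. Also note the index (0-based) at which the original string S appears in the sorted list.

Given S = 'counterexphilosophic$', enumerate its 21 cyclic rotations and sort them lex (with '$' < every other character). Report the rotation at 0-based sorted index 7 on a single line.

Answer: ic$counterexphilosoph

Derivation:
All 21 rotations (rotation i = S[i:]+S[:i]):
  rot[0] = counterexphilosophic$
  rot[1] = ounterexphilosophic$c
  rot[2] = unterexphilosophic$co
  rot[3] = nterexphilosophic$cou
  rot[4] = terexphilosophic$coun
  rot[5] = erexphilosophic$count
  rot[6] = rexphilosophic$counte
  rot[7] = exphilosophic$counter
  rot[8] = xphilosophic$countere
  rot[9] = philosophic$counterex
  rot[10] = hilosophic$counterexp
  rot[11] = ilosophic$counterexph
  rot[12] = losophic$counterexphi
  rot[13] = osophic$counterexphil
  rot[14] = sophic$counterexphilo
  rot[15] = ophic$counterexphilos
  rot[16] = phic$counterexphiloso
  rot[17] = hic$counterexphilosop
  rot[18] = ic$counterexphilosoph
  rot[19] = c$counterexphilosophi
  rot[20] = $counterexphilosophic
Sorted (with $ < everything):
  sorted[0] = $counterexphilosophic
  sorted[1] = c$counterexphilosophi
  sorted[2] = counterexphilosophic$
  sorted[3] = erexphilosophic$count
  sorted[4] = exphilosophic$counter
  sorted[5] = hic$counterexphilosop
  sorted[6] = hilosophic$counterexp
  sorted[7] = ic$counterexphilosoph
  sorted[8] = ilosophic$counterexph
  sorted[9] = losophic$counterexphi
  sorted[10] = nterexphilosophic$cou
  sorted[11] = ophic$counterexphilos
  sorted[12] = osophic$counterexphil
  sorted[13] = ounterexphilosophic$c
  sorted[14] = phic$counterexphiloso
  sorted[15] = philosophic$counterex
  sorted[16] = rexphilosophic$counte
  sorted[17] = sophic$counterexphilo
  sorted[18] = terexphilosophic$coun
  sorted[19] = unterexphilosophic$co
  sorted[20] = xphilosophic$countere
sorted[7] = ic$counterexphilosoph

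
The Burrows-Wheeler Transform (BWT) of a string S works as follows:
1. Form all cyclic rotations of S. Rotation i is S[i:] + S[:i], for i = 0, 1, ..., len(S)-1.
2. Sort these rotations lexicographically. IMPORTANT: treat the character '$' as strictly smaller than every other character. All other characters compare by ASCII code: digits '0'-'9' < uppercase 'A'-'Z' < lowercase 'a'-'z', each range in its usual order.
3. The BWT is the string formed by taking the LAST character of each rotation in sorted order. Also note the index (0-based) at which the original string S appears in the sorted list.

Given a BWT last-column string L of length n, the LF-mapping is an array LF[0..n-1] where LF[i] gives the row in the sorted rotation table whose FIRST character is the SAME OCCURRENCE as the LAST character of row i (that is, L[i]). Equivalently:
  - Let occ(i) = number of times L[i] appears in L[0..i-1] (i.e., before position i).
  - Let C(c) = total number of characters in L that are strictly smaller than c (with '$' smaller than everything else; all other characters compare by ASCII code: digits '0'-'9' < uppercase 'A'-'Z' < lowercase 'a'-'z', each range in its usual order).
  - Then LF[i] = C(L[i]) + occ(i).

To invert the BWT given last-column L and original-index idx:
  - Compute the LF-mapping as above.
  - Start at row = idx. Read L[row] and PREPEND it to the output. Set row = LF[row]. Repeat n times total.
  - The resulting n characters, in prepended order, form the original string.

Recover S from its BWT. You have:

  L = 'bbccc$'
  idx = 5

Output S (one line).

LF mapping: 1 2 3 4 5 0
Walk LF starting at row 5, prepending L[row]:
  step 1: row=5, L[5]='$', prepend. Next row=LF[5]=0
  step 2: row=0, L[0]='b', prepend. Next row=LF[0]=1
  step 3: row=1, L[1]='b', prepend. Next row=LF[1]=2
  step 4: row=2, L[2]='c', prepend. Next row=LF[2]=3
  step 5: row=3, L[3]='c', prepend. Next row=LF[3]=4
  step 6: row=4, L[4]='c', prepend. Next row=LF[4]=5
Reversed output: cccbb$

Answer: cccbb$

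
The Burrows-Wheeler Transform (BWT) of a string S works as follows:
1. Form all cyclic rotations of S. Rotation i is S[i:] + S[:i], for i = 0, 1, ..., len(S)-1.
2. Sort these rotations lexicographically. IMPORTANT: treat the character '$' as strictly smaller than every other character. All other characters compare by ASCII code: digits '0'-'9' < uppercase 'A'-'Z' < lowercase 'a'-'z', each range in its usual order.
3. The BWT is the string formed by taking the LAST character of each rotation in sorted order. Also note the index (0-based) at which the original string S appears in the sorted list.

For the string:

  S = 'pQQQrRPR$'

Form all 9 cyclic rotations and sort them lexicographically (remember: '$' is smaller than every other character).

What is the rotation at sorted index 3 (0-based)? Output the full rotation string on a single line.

All 9 rotations (rotation i = S[i:]+S[:i]):
  rot[0] = pQQQrRPR$
  rot[1] = QQQrRPR$p
  rot[2] = QQrRPR$pQ
  rot[3] = QrRPR$pQQ
  rot[4] = rRPR$pQQQ
  rot[5] = RPR$pQQQr
  rot[6] = PR$pQQQrR
  rot[7] = R$pQQQrRP
  rot[8] = $pQQQrRPR
Sorted (with $ < everything):
  sorted[0] = $pQQQrRPR
  sorted[1] = PR$pQQQrR
  sorted[2] = QQQrRPR$p
  sorted[3] = QQrRPR$pQ
  sorted[4] = QrRPR$pQQ
  sorted[5] = R$pQQQrRP
  sorted[6] = RPR$pQQQr
  sorted[7] = pQQQrRPR$
  sorted[8] = rRPR$pQQQ
sorted[3] = QQrRPR$pQ

Answer: QQrRPR$pQ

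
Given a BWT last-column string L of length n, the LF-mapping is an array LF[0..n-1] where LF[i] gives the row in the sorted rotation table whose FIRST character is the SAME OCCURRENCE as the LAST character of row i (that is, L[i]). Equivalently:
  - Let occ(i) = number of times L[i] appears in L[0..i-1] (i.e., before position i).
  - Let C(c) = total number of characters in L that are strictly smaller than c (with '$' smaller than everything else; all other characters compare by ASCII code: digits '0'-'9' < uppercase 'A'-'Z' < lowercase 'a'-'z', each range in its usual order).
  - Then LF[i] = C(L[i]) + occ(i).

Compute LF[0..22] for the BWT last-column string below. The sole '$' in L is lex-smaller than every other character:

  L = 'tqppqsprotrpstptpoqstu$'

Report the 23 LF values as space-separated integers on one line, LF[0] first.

Answer: 17 9 3 4 10 14 5 12 1 18 13 6 15 19 7 20 8 2 11 16 21 22 0

Derivation:
Char counts: '$':1, 'o':2, 'p':6, 'q':3, 'r':2, 's':3, 't':5, 'u':1
C (first-col start): C('$')=0, C('o')=1, C('p')=3, C('q')=9, C('r')=12, C('s')=14, C('t')=17, C('u')=22
L[0]='t': occ=0, LF[0]=C('t')+0=17+0=17
L[1]='q': occ=0, LF[1]=C('q')+0=9+0=9
L[2]='p': occ=0, LF[2]=C('p')+0=3+0=3
L[3]='p': occ=1, LF[3]=C('p')+1=3+1=4
L[4]='q': occ=1, LF[4]=C('q')+1=9+1=10
L[5]='s': occ=0, LF[5]=C('s')+0=14+0=14
L[6]='p': occ=2, LF[6]=C('p')+2=3+2=5
L[7]='r': occ=0, LF[7]=C('r')+0=12+0=12
L[8]='o': occ=0, LF[8]=C('o')+0=1+0=1
L[9]='t': occ=1, LF[9]=C('t')+1=17+1=18
L[10]='r': occ=1, LF[10]=C('r')+1=12+1=13
L[11]='p': occ=3, LF[11]=C('p')+3=3+3=6
L[12]='s': occ=1, LF[12]=C('s')+1=14+1=15
L[13]='t': occ=2, LF[13]=C('t')+2=17+2=19
L[14]='p': occ=4, LF[14]=C('p')+4=3+4=7
L[15]='t': occ=3, LF[15]=C('t')+3=17+3=20
L[16]='p': occ=5, LF[16]=C('p')+5=3+5=8
L[17]='o': occ=1, LF[17]=C('o')+1=1+1=2
L[18]='q': occ=2, LF[18]=C('q')+2=9+2=11
L[19]='s': occ=2, LF[19]=C('s')+2=14+2=16
L[20]='t': occ=4, LF[20]=C('t')+4=17+4=21
L[21]='u': occ=0, LF[21]=C('u')+0=22+0=22
L[22]='$': occ=0, LF[22]=C('$')+0=0+0=0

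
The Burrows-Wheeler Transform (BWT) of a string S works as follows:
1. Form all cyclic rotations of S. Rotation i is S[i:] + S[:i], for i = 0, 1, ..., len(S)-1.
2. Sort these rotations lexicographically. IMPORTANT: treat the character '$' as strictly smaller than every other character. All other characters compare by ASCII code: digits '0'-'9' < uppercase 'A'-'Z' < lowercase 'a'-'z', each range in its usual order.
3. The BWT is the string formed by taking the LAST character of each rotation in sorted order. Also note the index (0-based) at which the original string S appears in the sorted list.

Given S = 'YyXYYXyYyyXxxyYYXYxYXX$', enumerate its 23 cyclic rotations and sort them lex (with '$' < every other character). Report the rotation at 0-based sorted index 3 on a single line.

All 23 rotations (rotation i = S[i:]+S[:i]):
  rot[0] = YyXYYXyYyyXxxyYYXYxYXX$
  rot[1] = yXYYXyYyyXxxyYYXYxYXX$Y
  rot[2] = XYYXyYyyXxxyYYXYxYXX$Yy
  rot[3] = YYXyYyyXxxyYYXYxYXX$YyX
  rot[4] = YXyYyyXxxyYYXYxYXX$YyXY
  rot[5] = XyYyyXxxyYYXYxYXX$YyXYY
  rot[6] = yYyyXxxyYYXYxYXX$YyXYYX
  rot[7] = YyyXxxyYYXYxYXX$YyXYYXy
  rot[8] = yyXxxyYYXYxYXX$YyXYYXyY
  rot[9] = yXxxyYYXYxYXX$YyXYYXyYy
  rot[10] = XxxyYYXYxYXX$YyXYYXyYyy
  rot[11] = xxyYYXYxYXX$YyXYYXyYyyX
  rot[12] = xyYYXYxYXX$YyXYYXyYyyXx
  rot[13] = yYYXYxYXX$YyXYYXyYyyXxx
  rot[14] = YYXYxYXX$YyXYYXyYyyXxxy
  rot[15] = YXYxYXX$YyXYYXyYyyXxxyY
  rot[16] = XYxYXX$YyXYYXyYyyXxxyYY
  rot[17] = YxYXX$YyXYYXyYyyXxxyYYX
  rot[18] = xYXX$YyXYYXyYyyXxxyYYXY
  rot[19] = YXX$YyXYYXyYyyXxxyYYXYx
  rot[20] = XX$YyXYYXyYyyXxxyYYXYxY
  rot[21] = X$YyXYYXyYyyXxxyYYXYxYX
  rot[22] = $YyXYYXyYyyXxxyYYXYxYXX
Sorted (with $ < everything):
  sorted[0] = $YyXYYXyYyyXxxyYYXYxYXX
  sorted[1] = X$YyXYYXyYyyXxxyYYXYxYX
  sorted[2] = XX$YyXYYXyYyyXxxyYYXYxY
  sorted[3] = XYYXyYyyXxxyYYXYxYXX$Yy
  sorted[4] = XYxYXX$YyXYYXyYyyXxxyYY
  sorted[5] = XxxyYYXYxYXX$YyXYYXyYyy
  sorted[6] = XyYyyXxxyYYXYxYXX$YyXYY
  sorted[7] = YXX$YyXYYXyYyyXxxyYYXYx
  sorted[8] = YXYxYXX$YyXYYXyYyyXxxyY
  sorted[9] = YXyYyyXxxyYYXYxYXX$YyXY
  sorted[10] = YYXYxYXX$YyXYYXyYyyXxxy
  sorted[11] = YYXyYyyXxxyYYXYxYXX$YyX
  sorted[12] = YxYXX$YyXYYXyYyyXxxyYYX
  sorted[13] = YyXYYXyYyyXxxyYYXYxYXX$
  sorted[14] = YyyXxxyYYXYxYXX$YyXYYXy
  sorted[15] = xYXX$YyXYYXyYyyXxxyYYXY
  sorted[16] = xxyYYXYxYXX$YyXYYXyYyyX
  sorted[17] = xyYYXYxYXX$YyXYYXyYyyXx
  sorted[18] = yXYYXyYyyXxxyYYXYxYXX$Y
  sorted[19] = yXxxyYYXYxYXX$YyXYYXyYy
  sorted[20] = yYYXYxYXX$YyXYYXyYyyXxx
  sorted[21] = yYyyXxxyYYXYxYXX$YyXYYX
  sorted[22] = yyXxxyYYXYxYXX$YyXYYXyY
sorted[3] = XYYXyYyyXxxyYYXYxYXX$Yy

Answer: XYYXyYyyXxxyYYXYxYXX$Yy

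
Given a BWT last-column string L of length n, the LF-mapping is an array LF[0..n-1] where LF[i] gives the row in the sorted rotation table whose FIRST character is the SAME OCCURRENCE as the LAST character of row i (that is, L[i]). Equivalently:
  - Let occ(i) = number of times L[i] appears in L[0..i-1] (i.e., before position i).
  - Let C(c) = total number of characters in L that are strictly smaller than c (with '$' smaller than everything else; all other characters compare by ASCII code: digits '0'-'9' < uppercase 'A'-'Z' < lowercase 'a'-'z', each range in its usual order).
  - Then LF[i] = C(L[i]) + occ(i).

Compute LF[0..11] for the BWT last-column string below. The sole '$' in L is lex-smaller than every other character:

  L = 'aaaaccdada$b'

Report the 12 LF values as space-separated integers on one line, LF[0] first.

Char counts: '$':1, 'a':6, 'b':1, 'c':2, 'd':2
C (first-col start): C('$')=0, C('a')=1, C('b')=7, C('c')=8, C('d')=10
L[0]='a': occ=0, LF[0]=C('a')+0=1+0=1
L[1]='a': occ=1, LF[1]=C('a')+1=1+1=2
L[2]='a': occ=2, LF[2]=C('a')+2=1+2=3
L[3]='a': occ=3, LF[3]=C('a')+3=1+3=4
L[4]='c': occ=0, LF[4]=C('c')+0=8+0=8
L[5]='c': occ=1, LF[5]=C('c')+1=8+1=9
L[6]='d': occ=0, LF[6]=C('d')+0=10+0=10
L[7]='a': occ=4, LF[7]=C('a')+4=1+4=5
L[8]='d': occ=1, LF[8]=C('d')+1=10+1=11
L[9]='a': occ=5, LF[9]=C('a')+5=1+5=6
L[10]='$': occ=0, LF[10]=C('$')+0=0+0=0
L[11]='b': occ=0, LF[11]=C('b')+0=7+0=7

Answer: 1 2 3 4 8 9 10 5 11 6 0 7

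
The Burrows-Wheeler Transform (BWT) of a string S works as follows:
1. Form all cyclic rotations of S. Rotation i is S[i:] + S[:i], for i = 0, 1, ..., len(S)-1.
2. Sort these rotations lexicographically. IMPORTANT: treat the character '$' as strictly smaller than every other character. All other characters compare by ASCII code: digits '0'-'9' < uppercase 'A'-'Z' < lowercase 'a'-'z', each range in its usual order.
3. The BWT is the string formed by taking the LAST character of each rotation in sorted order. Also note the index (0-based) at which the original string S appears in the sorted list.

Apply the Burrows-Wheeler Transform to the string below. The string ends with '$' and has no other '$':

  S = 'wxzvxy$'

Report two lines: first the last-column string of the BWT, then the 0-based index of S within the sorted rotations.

All 7 rotations (rotation i = S[i:]+S[:i]):
  rot[0] = wxzvxy$
  rot[1] = xzvxy$w
  rot[2] = zvxy$wx
  rot[3] = vxy$wxz
  rot[4] = xy$wxzv
  rot[5] = y$wxzvx
  rot[6] = $wxzvxy
Sorted (with $ < everything):
  sorted[0] = $wxzvxy  (last char: 'y')
  sorted[1] = vxy$wxz  (last char: 'z')
  sorted[2] = wxzvxy$  (last char: '$')
  sorted[3] = xy$wxzv  (last char: 'v')
  sorted[4] = xzvxy$w  (last char: 'w')
  sorted[5] = y$wxzvx  (last char: 'x')
  sorted[6] = zvxy$wx  (last char: 'x')
Last column: yz$vwxx
Original string S is at sorted index 2

Answer: yz$vwxx
2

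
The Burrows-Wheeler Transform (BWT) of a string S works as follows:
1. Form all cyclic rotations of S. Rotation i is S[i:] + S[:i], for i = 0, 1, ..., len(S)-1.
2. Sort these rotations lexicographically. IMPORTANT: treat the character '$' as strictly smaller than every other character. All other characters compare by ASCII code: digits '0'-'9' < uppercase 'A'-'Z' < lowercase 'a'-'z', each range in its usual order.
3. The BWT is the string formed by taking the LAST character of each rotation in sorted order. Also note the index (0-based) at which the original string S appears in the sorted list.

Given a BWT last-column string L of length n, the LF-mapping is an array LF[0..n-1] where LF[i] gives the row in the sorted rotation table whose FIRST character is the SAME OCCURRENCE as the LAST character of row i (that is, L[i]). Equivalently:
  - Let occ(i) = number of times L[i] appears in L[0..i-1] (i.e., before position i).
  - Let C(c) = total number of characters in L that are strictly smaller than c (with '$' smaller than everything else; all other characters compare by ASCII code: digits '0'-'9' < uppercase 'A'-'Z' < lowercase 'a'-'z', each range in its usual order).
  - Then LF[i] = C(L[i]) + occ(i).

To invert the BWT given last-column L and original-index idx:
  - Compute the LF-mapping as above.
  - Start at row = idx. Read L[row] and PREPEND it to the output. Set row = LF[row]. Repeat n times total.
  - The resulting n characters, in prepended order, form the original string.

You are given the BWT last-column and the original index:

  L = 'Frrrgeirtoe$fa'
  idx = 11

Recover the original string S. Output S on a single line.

Answer: refrigeratorF$

Derivation:
LF mapping: 1 9 10 11 6 3 7 12 13 8 4 0 5 2
Walk LF starting at row 11, prepending L[row]:
  step 1: row=11, L[11]='$', prepend. Next row=LF[11]=0
  step 2: row=0, L[0]='F', prepend. Next row=LF[0]=1
  step 3: row=1, L[1]='r', prepend. Next row=LF[1]=9
  step 4: row=9, L[9]='o', prepend. Next row=LF[9]=8
  step 5: row=8, L[8]='t', prepend. Next row=LF[8]=13
  step 6: row=13, L[13]='a', prepend. Next row=LF[13]=2
  step 7: row=2, L[2]='r', prepend. Next row=LF[2]=10
  step 8: row=10, L[10]='e', prepend. Next row=LF[10]=4
  step 9: row=4, L[4]='g', prepend. Next row=LF[4]=6
  step 10: row=6, L[6]='i', prepend. Next row=LF[6]=7
  step 11: row=7, L[7]='r', prepend. Next row=LF[7]=12
  step 12: row=12, L[12]='f', prepend. Next row=LF[12]=5
  step 13: row=5, L[5]='e', prepend. Next row=LF[5]=3
  step 14: row=3, L[3]='r', prepend. Next row=LF[3]=11
Reversed output: refrigeratorF$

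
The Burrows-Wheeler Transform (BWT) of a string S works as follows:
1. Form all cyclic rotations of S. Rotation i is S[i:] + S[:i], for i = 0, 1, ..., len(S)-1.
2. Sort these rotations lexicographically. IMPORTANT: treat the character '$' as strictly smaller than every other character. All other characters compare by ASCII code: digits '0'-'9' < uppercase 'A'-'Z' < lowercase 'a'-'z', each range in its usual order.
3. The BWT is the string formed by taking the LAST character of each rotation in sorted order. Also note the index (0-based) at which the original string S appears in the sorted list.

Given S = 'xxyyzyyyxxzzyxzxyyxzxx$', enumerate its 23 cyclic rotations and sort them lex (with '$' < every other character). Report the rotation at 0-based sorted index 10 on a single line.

Answer: yxxzzyxzxyyxzxx$xxyyzyy

Derivation:
All 23 rotations (rotation i = S[i:]+S[:i]):
  rot[0] = xxyyzyyyxxzzyxzxyyxzxx$
  rot[1] = xyyzyyyxxzzyxzxyyxzxx$x
  rot[2] = yyzyyyxxzzyxzxyyxzxx$xx
  rot[3] = yzyyyxxzzyxzxyyxzxx$xxy
  rot[4] = zyyyxxzzyxzxyyxzxx$xxyy
  rot[5] = yyyxxzzyxzxyyxzxx$xxyyz
  rot[6] = yyxxzzyxzxyyxzxx$xxyyzy
  rot[7] = yxxzzyxzxyyxzxx$xxyyzyy
  rot[8] = xxzzyxzxyyxzxx$xxyyzyyy
  rot[9] = xzzyxzxyyxzxx$xxyyzyyyx
  rot[10] = zzyxzxyyxzxx$xxyyzyyyxx
  rot[11] = zyxzxyyxzxx$xxyyzyyyxxz
  rot[12] = yxzxyyxzxx$xxyyzyyyxxzz
  rot[13] = xzxyyxzxx$xxyyzyyyxxzzy
  rot[14] = zxyyxzxx$xxyyzyyyxxzzyx
  rot[15] = xyyxzxx$xxyyzyyyxxzzyxz
  rot[16] = yyxzxx$xxyyzyyyxxzzyxzx
  rot[17] = yxzxx$xxyyzyyyxxzzyxzxy
  rot[18] = xzxx$xxyyzyyyxxzzyxzxyy
  rot[19] = zxx$xxyyzyyyxxzzyxzxyyx
  rot[20] = xx$xxyyzyyyxxzzyxzxyyxz
  rot[21] = x$xxyyzyyyxxzzyxzxyyxzx
  rot[22] = $xxyyzyyyxxzzyxzxyyxzxx
Sorted (with $ < everything):
  sorted[0] = $xxyyzyyyxxzzyxzxyyxzxx
  sorted[1] = x$xxyyzyyyxxzzyxzxyyxzx
  sorted[2] = xx$xxyyzyyyxxzzyxzxyyxz
  sorted[3] = xxyyzyyyxxzzyxzxyyxzxx$
  sorted[4] = xxzzyxzxyyxzxx$xxyyzyyy
  sorted[5] = xyyxzxx$xxyyzyyyxxzzyxz
  sorted[6] = xyyzyyyxxzzyxzxyyxzxx$x
  sorted[7] = xzxx$xxyyzyyyxxzzyxzxyy
  sorted[8] = xzxyyxzxx$xxyyzyyyxxzzy
  sorted[9] = xzzyxzxyyxzxx$xxyyzyyyx
  sorted[10] = yxxzzyxzxyyxzxx$xxyyzyy
  sorted[11] = yxzxx$xxyyzyyyxxzzyxzxy
  sorted[12] = yxzxyyxzxx$xxyyzyyyxxzz
  sorted[13] = yyxxzzyxzxyyxzxx$xxyyzy
  sorted[14] = yyxzxx$xxyyzyyyxxzzyxzx
  sorted[15] = yyyxxzzyxzxyyxzxx$xxyyz
  sorted[16] = yyzyyyxxzzyxzxyyxzxx$xx
  sorted[17] = yzyyyxxzzyxzxyyxzxx$xxy
  sorted[18] = zxx$xxyyzyyyxxzzyxzxyyx
  sorted[19] = zxyyxzxx$xxyyzyyyxxzzyx
  sorted[20] = zyxzxyyxzxx$xxyyzyyyxxz
  sorted[21] = zyyyxxzzyxzxyyxzxx$xxyy
  sorted[22] = zzyxzxyyxzxx$xxyyzyyyxx
sorted[10] = yxxzzyxzxyyxzxx$xxyyzyy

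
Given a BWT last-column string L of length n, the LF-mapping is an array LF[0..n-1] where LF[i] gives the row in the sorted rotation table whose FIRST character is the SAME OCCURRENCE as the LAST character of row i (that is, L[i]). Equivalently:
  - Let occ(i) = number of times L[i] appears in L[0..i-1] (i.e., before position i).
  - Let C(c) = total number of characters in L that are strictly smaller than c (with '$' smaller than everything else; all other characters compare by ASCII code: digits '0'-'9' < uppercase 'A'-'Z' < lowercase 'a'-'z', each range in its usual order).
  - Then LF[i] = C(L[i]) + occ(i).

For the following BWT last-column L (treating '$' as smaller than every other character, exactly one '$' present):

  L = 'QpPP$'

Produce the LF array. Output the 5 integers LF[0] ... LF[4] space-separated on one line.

Char counts: '$':1, 'P':2, 'Q':1, 'p':1
C (first-col start): C('$')=0, C('P')=1, C('Q')=3, C('p')=4
L[0]='Q': occ=0, LF[0]=C('Q')+0=3+0=3
L[1]='p': occ=0, LF[1]=C('p')+0=4+0=4
L[2]='P': occ=0, LF[2]=C('P')+0=1+0=1
L[3]='P': occ=1, LF[3]=C('P')+1=1+1=2
L[4]='$': occ=0, LF[4]=C('$')+0=0+0=0

Answer: 3 4 1 2 0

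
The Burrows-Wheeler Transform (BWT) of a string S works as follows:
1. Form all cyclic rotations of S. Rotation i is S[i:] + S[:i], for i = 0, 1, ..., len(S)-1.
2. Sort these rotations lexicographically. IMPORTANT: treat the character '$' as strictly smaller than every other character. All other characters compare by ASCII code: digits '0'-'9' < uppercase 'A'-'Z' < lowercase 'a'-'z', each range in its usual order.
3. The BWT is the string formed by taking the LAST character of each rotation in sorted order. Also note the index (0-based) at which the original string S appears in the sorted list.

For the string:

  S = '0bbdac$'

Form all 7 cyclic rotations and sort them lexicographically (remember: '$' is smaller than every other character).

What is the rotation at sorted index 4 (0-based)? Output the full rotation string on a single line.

Answer: bdac$0b

Derivation:
All 7 rotations (rotation i = S[i:]+S[:i]):
  rot[0] = 0bbdac$
  rot[1] = bbdac$0
  rot[2] = bdac$0b
  rot[3] = dac$0bb
  rot[4] = ac$0bbd
  rot[5] = c$0bbda
  rot[6] = $0bbdac
Sorted (with $ < everything):
  sorted[0] = $0bbdac
  sorted[1] = 0bbdac$
  sorted[2] = ac$0bbd
  sorted[3] = bbdac$0
  sorted[4] = bdac$0b
  sorted[5] = c$0bbda
  sorted[6] = dac$0bb
sorted[4] = bdac$0b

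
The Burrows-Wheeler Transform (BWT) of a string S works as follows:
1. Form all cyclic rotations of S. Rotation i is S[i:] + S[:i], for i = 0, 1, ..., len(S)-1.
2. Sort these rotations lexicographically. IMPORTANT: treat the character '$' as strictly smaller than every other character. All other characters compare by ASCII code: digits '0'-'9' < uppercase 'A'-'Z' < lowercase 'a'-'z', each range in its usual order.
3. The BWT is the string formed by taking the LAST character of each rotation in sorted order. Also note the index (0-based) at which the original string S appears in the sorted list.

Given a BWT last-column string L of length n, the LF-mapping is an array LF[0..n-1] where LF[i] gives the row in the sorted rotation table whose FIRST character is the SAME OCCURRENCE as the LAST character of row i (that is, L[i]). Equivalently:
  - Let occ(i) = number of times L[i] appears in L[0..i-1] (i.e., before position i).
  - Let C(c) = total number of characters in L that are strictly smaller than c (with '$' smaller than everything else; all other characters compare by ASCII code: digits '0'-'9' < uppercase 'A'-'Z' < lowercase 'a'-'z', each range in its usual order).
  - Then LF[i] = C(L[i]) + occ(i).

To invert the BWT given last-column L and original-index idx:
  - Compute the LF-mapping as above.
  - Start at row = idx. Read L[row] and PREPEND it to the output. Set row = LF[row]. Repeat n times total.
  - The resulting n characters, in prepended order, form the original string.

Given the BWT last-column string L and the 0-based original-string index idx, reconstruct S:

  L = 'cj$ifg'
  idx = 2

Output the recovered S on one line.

LF mapping: 1 5 0 4 2 3
Walk LF starting at row 2, prepending L[row]:
  step 1: row=2, L[2]='$', prepend. Next row=LF[2]=0
  step 2: row=0, L[0]='c', prepend. Next row=LF[0]=1
  step 3: row=1, L[1]='j', prepend. Next row=LF[1]=5
  step 4: row=5, L[5]='g', prepend. Next row=LF[5]=3
  step 5: row=3, L[3]='i', prepend. Next row=LF[3]=4
  step 6: row=4, L[4]='f', prepend. Next row=LF[4]=2
Reversed output: figjc$

Answer: figjc$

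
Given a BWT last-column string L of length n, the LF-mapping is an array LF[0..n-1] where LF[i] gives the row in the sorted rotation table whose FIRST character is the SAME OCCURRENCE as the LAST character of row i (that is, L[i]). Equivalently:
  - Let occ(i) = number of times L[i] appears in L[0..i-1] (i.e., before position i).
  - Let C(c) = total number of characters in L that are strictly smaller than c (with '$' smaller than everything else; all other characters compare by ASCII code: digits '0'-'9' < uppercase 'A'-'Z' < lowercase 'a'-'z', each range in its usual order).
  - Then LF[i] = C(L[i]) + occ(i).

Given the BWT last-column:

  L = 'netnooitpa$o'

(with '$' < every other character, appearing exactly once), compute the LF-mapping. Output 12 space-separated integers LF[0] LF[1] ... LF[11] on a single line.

Answer: 4 2 10 5 6 7 3 11 9 1 0 8

Derivation:
Char counts: '$':1, 'a':1, 'e':1, 'i':1, 'n':2, 'o':3, 'p':1, 't':2
C (first-col start): C('$')=0, C('a')=1, C('e')=2, C('i')=3, C('n')=4, C('o')=6, C('p')=9, C('t')=10
L[0]='n': occ=0, LF[0]=C('n')+0=4+0=4
L[1]='e': occ=0, LF[1]=C('e')+0=2+0=2
L[2]='t': occ=0, LF[2]=C('t')+0=10+0=10
L[3]='n': occ=1, LF[3]=C('n')+1=4+1=5
L[4]='o': occ=0, LF[4]=C('o')+0=6+0=6
L[5]='o': occ=1, LF[5]=C('o')+1=6+1=7
L[6]='i': occ=0, LF[6]=C('i')+0=3+0=3
L[7]='t': occ=1, LF[7]=C('t')+1=10+1=11
L[8]='p': occ=0, LF[8]=C('p')+0=9+0=9
L[9]='a': occ=0, LF[9]=C('a')+0=1+0=1
L[10]='$': occ=0, LF[10]=C('$')+0=0+0=0
L[11]='o': occ=2, LF[11]=C('o')+2=6+2=8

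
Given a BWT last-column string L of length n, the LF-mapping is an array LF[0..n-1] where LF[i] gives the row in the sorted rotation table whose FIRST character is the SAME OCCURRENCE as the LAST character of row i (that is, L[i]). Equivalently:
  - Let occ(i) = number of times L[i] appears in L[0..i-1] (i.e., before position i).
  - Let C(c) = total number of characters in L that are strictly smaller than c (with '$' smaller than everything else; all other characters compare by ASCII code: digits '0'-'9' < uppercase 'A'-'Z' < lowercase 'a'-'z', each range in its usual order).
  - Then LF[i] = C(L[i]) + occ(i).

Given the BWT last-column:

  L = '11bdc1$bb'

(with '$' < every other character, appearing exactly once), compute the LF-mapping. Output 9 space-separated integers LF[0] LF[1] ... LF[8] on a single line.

Answer: 1 2 4 8 7 3 0 5 6

Derivation:
Char counts: '$':1, '1':3, 'b':3, 'c':1, 'd':1
C (first-col start): C('$')=0, C('1')=1, C('b')=4, C('c')=7, C('d')=8
L[0]='1': occ=0, LF[0]=C('1')+0=1+0=1
L[1]='1': occ=1, LF[1]=C('1')+1=1+1=2
L[2]='b': occ=0, LF[2]=C('b')+0=4+0=4
L[3]='d': occ=0, LF[3]=C('d')+0=8+0=8
L[4]='c': occ=0, LF[4]=C('c')+0=7+0=7
L[5]='1': occ=2, LF[5]=C('1')+2=1+2=3
L[6]='$': occ=0, LF[6]=C('$')+0=0+0=0
L[7]='b': occ=1, LF[7]=C('b')+1=4+1=5
L[8]='b': occ=2, LF[8]=C('b')+2=4+2=6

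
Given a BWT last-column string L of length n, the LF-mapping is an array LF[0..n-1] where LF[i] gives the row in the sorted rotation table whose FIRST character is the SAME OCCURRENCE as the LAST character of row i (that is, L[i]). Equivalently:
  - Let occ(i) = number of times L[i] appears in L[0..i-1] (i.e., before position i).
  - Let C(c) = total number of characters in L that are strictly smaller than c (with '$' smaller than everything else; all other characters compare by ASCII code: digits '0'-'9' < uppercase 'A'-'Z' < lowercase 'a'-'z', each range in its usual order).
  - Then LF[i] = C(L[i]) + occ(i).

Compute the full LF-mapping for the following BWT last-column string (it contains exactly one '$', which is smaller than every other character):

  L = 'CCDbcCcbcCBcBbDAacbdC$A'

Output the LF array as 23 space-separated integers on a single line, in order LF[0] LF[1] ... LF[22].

Char counts: '$':1, 'A':2, 'B':2, 'C':5, 'D':2, 'a':1, 'b':4, 'c':5, 'd':1
C (first-col start): C('$')=0, C('A')=1, C('B')=3, C('C')=5, C('D')=10, C('a')=12, C('b')=13, C('c')=17, C('d')=22
L[0]='C': occ=0, LF[0]=C('C')+0=5+0=5
L[1]='C': occ=1, LF[1]=C('C')+1=5+1=6
L[2]='D': occ=0, LF[2]=C('D')+0=10+0=10
L[3]='b': occ=0, LF[3]=C('b')+0=13+0=13
L[4]='c': occ=0, LF[4]=C('c')+0=17+0=17
L[5]='C': occ=2, LF[5]=C('C')+2=5+2=7
L[6]='c': occ=1, LF[6]=C('c')+1=17+1=18
L[7]='b': occ=1, LF[7]=C('b')+1=13+1=14
L[8]='c': occ=2, LF[8]=C('c')+2=17+2=19
L[9]='C': occ=3, LF[9]=C('C')+3=5+3=8
L[10]='B': occ=0, LF[10]=C('B')+0=3+0=3
L[11]='c': occ=3, LF[11]=C('c')+3=17+3=20
L[12]='B': occ=1, LF[12]=C('B')+1=3+1=4
L[13]='b': occ=2, LF[13]=C('b')+2=13+2=15
L[14]='D': occ=1, LF[14]=C('D')+1=10+1=11
L[15]='A': occ=0, LF[15]=C('A')+0=1+0=1
L[16]='a': occ=0, LF[16]=C('a')+0=12+0=12
L[17]='c': occ=4, LF[17]=C('c')+4=17+4=21
L[18]='b': occ=3, LF[18]=C('b')+3=13+3=16
L[19]='d': occ=0, LF[19]=C('d')+0=22+0=22
L[20]='C': occ=4, LF[20]=C('C')+4=5+4=9
L[21]='$': occ=0, LF[21]=C('$')+0=0+0=0
L[22]='A': occ=1, LF[22]=C('A')+1=1+1=2

Answer: 5 6 10 13 17 7 18 14 19 8 3 20 4 15 11 1 12 21 16 22 9 0 2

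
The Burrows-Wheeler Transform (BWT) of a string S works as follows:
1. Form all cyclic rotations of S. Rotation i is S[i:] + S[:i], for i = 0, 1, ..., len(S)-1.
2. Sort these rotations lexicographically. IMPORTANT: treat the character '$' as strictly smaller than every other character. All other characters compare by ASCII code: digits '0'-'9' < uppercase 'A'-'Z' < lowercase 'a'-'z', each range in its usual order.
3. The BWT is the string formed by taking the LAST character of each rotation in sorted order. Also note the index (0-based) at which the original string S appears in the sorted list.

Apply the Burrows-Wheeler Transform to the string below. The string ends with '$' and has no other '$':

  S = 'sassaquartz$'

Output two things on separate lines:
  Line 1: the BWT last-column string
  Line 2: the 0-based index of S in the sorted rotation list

All 12 rotations (rotation i = S[i:]+S[:i]):
  rot[0] = sassaquartz$
  rot[1] = assaquartz$s
  rot[2] = ssaquartz$sa
  rot[3] = saquartz$sas
  rot[4] = aquartz$sass
  rot[5] = quartz$sassa
  rot[6] = uartz$sassaq
  rot[7] = artz$sassaqu
  rot[8] = rtz$sassaqua
  rot[9] = tz$sassaquar
  rot[10] = z$sassaquart
  rot[11] = $sassaquartz
Sorted (with $ < everything):
  sorted[0] = $sassaquartz  (last char: 'z')
  sorted[1] = aquartz$sass  (last char: 's')
  sorted[2] = artz$sassaqu  (last char: 'u')
  sorted[3] = assaquartz$s  (last char: 's')
  sorted[4] = quartz$sassa  (last char: 'a')
  sorted[5] = rtz$sassaqua  (last char: 'a')
  sorted[6] = saquartz$sas  (last char: 's')
  sorted[7] = sassaquartz$  (last char: '$')
  sorted[8] = ssaquartz$sa  (last char: 'a')
  sorted[9] = tz$sassaquar  (last char: 'r')
  sorted[10] = uartz$sassaq  (last char: 'q')
  sorted[11] = z$sassaquart  (last char: 't')
Last column: zsusaas$arqt
Original string S is at sorted index 7

Answer: zsusaas$arqt
7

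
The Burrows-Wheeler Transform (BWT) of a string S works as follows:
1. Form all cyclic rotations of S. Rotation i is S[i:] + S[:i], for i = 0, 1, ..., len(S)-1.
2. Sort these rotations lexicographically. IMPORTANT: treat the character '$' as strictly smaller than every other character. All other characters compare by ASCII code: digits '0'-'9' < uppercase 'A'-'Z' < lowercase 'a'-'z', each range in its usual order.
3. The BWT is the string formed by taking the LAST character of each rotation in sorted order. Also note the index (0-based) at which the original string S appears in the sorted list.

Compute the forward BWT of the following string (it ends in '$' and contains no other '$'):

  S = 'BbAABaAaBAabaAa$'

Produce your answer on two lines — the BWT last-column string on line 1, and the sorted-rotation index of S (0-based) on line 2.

Answer: abAaaBaA$AbBAABa
8

Derivation:
All 16 rotations (rotation i = S[i:]+S[:i]):
  rot[0] = BbAABaAaBAabaAa$
  rot[1] = bAABaAaBAabaAa$B
  rot[2] = AABaAaBAabaAa$Bb
  rot[3] = ABaAaBAabaAa$BbA
  rot[4] = BaAaBAabaAa$BbAA
  rot[5] = aAaBAabaAa$BbAAB
  rot[6] = AaBAabaAa$BbAABa
  rot[7] = aBAabaAa$BbAABaA
  rot[8] = BAabaAa$BbAABaAa
  rot[9] = AabaAa$BbAABaAaB
  rot[10] = abaAa$BbAABaAaBA
  rot[11] = baAa$BbAABaAaBAa
  rot[12] = aAa$BbAABaAaBAab
  rot[13] = Aa$BbAABaAaBAaba
  rot[14] = a$BbAABaAaBAabaA
  rot[15] = $BbAABaAaBAabaAa
Sorted (with $ < everything):
  sorted[0] = $BbAABaAaBAabaAa  (last char: 'a')
  sorted[1] = AABaAaBAabaAa$Bb  (last char: 'b')
  sorted[2] = ABaAaBAabaAa$BbA  (last char: 'A')
  sorted[3] = Aa$BbAABaAaBAaba  (last char: 'a')
  sorted[4] = AaBAabaAa$BbAABa  (last char: 'a')
  sorted[5] = AabaAa$BbAABaAaB  (last char: 'B')
  sorted[6] = BAabaAa$BbAABaAa  (last char: 'a')
  sorted[7] = BaAaBAabaAa$BbAA  (last char: 'A')
  sorted[8] = BbAABaAaBAabaAa$  (last char: '$')
  sorted[9] = a$BbAABaAaBAabaA  (last char: 'A')
  sorted[10] = aAa$BbAABaAaBAab  (last char: 'b')
  sorted[11] = aAaBAabaAa$BbAAB  (last char: 'B')
  sorted[12] = aBAabaAa$BbAABaA  (last char: 'A')
  sorted[13] = abaAa$BbAABaAaBA  (last char: 'A')
  sorted[14] = bAABaAaBAabaAa$B  (last char: 'B')
  sorted[15] = baAa$BbAABaAaBAa  (last char: 'a')
Last column: abAaaBaA$AbBAABa
Original string S is at sorted index 8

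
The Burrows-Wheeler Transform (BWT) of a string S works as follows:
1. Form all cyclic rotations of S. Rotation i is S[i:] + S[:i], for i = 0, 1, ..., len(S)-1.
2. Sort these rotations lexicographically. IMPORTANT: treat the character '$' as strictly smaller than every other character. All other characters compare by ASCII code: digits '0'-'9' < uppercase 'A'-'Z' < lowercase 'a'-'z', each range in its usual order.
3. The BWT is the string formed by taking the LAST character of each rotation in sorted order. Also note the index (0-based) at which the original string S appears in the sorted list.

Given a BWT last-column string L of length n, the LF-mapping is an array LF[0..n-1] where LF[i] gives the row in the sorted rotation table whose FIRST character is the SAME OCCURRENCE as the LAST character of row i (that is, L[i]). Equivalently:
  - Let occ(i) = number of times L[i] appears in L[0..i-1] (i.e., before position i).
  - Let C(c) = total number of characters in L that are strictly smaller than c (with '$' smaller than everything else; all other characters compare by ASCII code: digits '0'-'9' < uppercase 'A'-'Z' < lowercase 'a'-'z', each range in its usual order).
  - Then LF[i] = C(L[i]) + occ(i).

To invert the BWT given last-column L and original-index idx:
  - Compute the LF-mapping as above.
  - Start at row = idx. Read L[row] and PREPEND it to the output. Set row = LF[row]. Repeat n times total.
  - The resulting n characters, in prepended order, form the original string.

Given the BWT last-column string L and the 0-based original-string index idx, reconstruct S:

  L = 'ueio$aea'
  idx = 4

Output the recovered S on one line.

LF mapping: 7 3 5 6 0 1 4 2
Walk LF starting at row 4, prepending L[row]:
  step 1: row=4, L[4]='$', prepend. Next row=LF[4]=0
  step 2: row=0, L[0]='u', prepend. Next row=LF[0]=7
  step 3: row=7, L[7]='a', prepend. Next row=LF[7]=2
  step 4: row=2, L[2]='i', prepend. Next row=LF[2]=5
  step 5: row=5, L[5]='a', prepend. Next row=LF[5]=1
  step 6: row=1, L[1]='e', prepend. Next row=LF[1]=3
  step 7: row=3, L[3]='o', prepend. Next row=LF[3]=6
  step 8: row=6, L[6]='e', prepend. Next row=LF[6]=4
Reversed output: eoeaiau$

Answer: eoeaiau$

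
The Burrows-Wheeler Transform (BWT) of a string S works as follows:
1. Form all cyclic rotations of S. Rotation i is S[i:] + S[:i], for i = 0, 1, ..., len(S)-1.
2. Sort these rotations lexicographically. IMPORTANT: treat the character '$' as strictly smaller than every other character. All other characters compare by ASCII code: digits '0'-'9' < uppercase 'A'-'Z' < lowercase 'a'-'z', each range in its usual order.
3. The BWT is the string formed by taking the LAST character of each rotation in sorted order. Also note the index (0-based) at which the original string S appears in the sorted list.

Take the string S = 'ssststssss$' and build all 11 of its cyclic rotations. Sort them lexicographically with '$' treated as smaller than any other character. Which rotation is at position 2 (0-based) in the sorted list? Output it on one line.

All 11 rotations (rotation i = S[i:]+S[:i]):
  rot[0] = ssststssss$
  rot[1] = sststssss$s
  rot[2] = ststssss$ss
  rot[3] = tstssss$sss
  rot[4] = stssss$ssst
  rot[5] = tssss$sssts
  rot[6] = ssss$ssstst
  rot[7] = sss$ssststs
  rot[8] = ss$ssststss
  rot[9] = s$ssststsss
  rot[10] = $ssststssss
Sorted (with $ < everything):
  sorted[0] = $ssststssss
  sorted[1] = s$ssststsss
  sorted[2] = ss$ssststss
  sorted[3] = sss$ssststs
  sorted[4] = ssss$ssstst
  sorted[5] = ssststssss$
  sorted[6] = sststssss$s
  sorted[7] = stssss$ssst
  sorted[8] = ststssss$ss
  sorted[9] = tssss$sssts
  sorted[10] = tstssss$sss
sorted[2] = ss$ssststss

Answer: ss$ssststss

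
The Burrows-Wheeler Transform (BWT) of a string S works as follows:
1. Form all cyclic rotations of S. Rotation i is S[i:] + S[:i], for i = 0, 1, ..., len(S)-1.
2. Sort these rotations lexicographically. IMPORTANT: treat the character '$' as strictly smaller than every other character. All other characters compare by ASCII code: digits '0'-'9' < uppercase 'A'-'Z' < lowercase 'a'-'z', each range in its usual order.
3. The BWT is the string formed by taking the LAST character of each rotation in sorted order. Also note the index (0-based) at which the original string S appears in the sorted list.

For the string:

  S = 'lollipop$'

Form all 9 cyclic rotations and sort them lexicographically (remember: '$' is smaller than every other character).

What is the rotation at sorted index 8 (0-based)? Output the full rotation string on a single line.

Answer: pop$lolli

Derivation:
All 9 rotations (rotation i = S[i:]+S[:i]):
  rot[0] = lollipop$
  rot[1] = ollipop$l
  rot[2] = llipop$lo
  rot[3] = lipop$lol
  rot[4] = ipop$loll
  rot[5] = pop$lolli
  rot[6] = op$lollip
  rot[7] = p$lollipo
  rot[8] = $lollipop
Sorted (with $ < everything):
  sorted[0] = $lollipop
  sorted[1] = ipop$loll
  sorted[2] = lipop$lol
  sorted[3] = llipop$lo
  sorted[4] = lollipop$
  sorted[5] = ollipop$l
  sorted[6] = op$lollip
  sorted[7] = p$lollipo
  sorted[8] = pop$lolli
sorted[8] = pop$lolli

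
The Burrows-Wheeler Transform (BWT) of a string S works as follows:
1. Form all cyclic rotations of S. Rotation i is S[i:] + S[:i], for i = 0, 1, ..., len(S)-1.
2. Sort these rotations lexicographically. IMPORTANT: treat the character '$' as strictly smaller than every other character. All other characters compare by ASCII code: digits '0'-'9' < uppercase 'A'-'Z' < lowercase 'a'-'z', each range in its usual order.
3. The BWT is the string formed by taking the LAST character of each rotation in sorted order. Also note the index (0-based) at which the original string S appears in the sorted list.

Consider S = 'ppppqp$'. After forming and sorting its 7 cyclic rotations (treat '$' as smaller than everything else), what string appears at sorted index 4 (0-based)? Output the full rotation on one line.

Answer: ppqp$pp

Derivation:
All 7 rotations (rotation i = S[i:]+S[:i]):
  rot[0] = ppppqp$
  rot[1] = pppqp$p
  rot[2] = ppqp$pp
  rot[3] = pqp$ppp
  rot[4] = qp$pppp
  rot[5] = p$ppppq
  rot[6] = $ppppqp
Sorted (with $ < everything):
  sorted[0] = $ppppqp
  sorted[1] = p$ppppq
  sorted[2] = ppppqp$
  sorted[3] = pppqp$p
  sorted[4] = ppqp$pp
  sorted[5] = pqp$ppp
  sorted[6] = qp$pppp
sorted[4] = ppqp$pp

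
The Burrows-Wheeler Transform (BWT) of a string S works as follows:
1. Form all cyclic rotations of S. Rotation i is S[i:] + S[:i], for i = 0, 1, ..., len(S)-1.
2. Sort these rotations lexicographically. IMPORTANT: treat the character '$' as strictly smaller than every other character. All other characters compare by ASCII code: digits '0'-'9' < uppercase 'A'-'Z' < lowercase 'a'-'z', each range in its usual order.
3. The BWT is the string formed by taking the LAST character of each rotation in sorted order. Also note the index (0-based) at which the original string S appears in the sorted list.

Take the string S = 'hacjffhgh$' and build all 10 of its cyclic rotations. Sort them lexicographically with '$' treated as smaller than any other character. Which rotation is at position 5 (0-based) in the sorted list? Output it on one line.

All 10 rotations (rotation i = S[i:]+S[:i]):
  rot[0] = hacjffhgh$
  rot[1] = acjffhgh$h
  rot[2] = cjffhgh$ha
  rot[3] = jffhgh$hac
  rot[4] = ffhgh$hacj
  rot[5] = fhgh$hacjf
  rot[6] = hgh$hacjff
  rot[7] = gh$hacjffh
  rot[8] = h$hacjffhg
  rot[9] = $hacjffhgh
Sorted (with $ < everything):
  sorted[0] = $hacjffhgh
  sorted[1] = acjffhgh$h
  sorted[2] = cjffhgh$ha
  sorted[3] = ffhgh$hacj
  sorted[4] = fhgh$hacjf
  sorted[5] = gh$hacjffh
  sorted[6] = h$hacjffhg
  sorted[7] = hacjffhgh$
  sorted[8] = hgh$hacjff
  sorted[9] = jffhgh$hac
sorted[5] = gh$hacjffh

Answer: gh$hacjffh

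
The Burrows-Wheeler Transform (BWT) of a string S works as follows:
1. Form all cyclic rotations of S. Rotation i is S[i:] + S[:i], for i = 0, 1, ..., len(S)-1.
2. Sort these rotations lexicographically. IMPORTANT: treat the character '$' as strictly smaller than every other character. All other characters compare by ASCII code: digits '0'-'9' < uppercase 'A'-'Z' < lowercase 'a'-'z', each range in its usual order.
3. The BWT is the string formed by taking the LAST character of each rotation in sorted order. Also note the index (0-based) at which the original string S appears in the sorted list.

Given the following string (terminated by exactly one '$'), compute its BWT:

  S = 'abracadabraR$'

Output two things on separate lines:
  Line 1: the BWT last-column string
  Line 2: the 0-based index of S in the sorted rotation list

All 13 rotations (rotation i = S[i:]+S[:i]):
  rot[0] = abracadabraR$
  rot[1] = bracadabraR$a
  rot[2] = racadabraR$ab
  rot[3] = acadabraR$abr
  rot[4] = cadabraR$abra
  rot[5] = adabraR$abrac
  rot[6] = dabraR$abraca
  rot[7] = abraR$abracad
  rot[8] = braR$abracada
  rot[9] = raR$abracadab
  rot[10] = aR$abracadabr
  rot[11] = R$abracadabra
  rot[12] = $abracadabraR
Sorted (with $ < everything):
  sorted[0] = $abracadabraR  (last char: 'R')
  sorted[1] = R$abracadabra  (last char: 'a')
  sorted[2] = aR$abracadabr  (last char: 'r')
  sorted[3] = abraR$abracad  (last char: 'd')
  sorted[4] = abracadabraR$  (last char: '$')
  sorted[5] = acadabraR$abr  (last char: 'r')
  sorted[6] = adabraR$abrac  (last char: 'c')
  sorted[7] = braR$abracada  (last char: 'a')
  sorted[8] = bracadabraR$a  (last char: 'a')
  sorted[9] = cadabraR$abra  (last char: 'a')
  sorted[10] = dabraR$abraca  (last char: 'a')
  sorted[11] = raR$abracadab  (last char: 'b')
  sorted[12] = racadabraR$ab  (last char: 'b')
Last column: Rard$rcaaaabb
Original string S is at sorted index 4

Answer: Rard$rcaaaabb
4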